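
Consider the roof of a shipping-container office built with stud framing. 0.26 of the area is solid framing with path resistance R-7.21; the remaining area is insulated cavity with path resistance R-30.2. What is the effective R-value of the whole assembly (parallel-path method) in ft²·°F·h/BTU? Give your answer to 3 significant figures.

16.5 ft²·°F·h/BTU

U_eff = 0.74/30.2 + 0.26/7.21 = 0.0245 + 0.03606 = 0.06056
R_eff = 1/U_eff = 16.51 ft²·°F·h/BTU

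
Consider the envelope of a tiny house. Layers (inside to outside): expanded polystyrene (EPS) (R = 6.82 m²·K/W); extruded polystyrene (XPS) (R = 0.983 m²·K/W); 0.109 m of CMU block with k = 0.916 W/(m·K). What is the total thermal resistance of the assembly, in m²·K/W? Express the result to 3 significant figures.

0.109/0.916 = 0.119
R_total = 6.82 + 0.983 + 0.119 = 7.922 m²·K/W

7.92 m²·K/W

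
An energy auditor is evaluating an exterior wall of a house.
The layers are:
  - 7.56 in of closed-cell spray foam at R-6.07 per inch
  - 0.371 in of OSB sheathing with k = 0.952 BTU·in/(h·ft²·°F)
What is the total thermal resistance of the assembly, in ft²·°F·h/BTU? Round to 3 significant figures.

46.3 ft²·°F·h/BTU

7.56 × 6.07 = 45.89
0.371/0.952 = 0.3897
R_total = 45.89 + 0.3897 = 46.28 ft²·°F·h/BTU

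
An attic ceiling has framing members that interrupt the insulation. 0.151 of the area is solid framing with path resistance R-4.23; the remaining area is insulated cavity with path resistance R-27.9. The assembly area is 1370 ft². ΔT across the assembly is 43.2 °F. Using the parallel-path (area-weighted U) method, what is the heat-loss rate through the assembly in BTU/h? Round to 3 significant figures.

3910 BTU/h

U_eff = 0.849/27.9 + 0.151/4.23 = 0.03043 + 0.0357 = 0.06613
R_eff = 1/U_eff = 15.12 ft²·°F·h/BTU
Q = 1370 × 43.2 / 15.12 = 3914 BTU/h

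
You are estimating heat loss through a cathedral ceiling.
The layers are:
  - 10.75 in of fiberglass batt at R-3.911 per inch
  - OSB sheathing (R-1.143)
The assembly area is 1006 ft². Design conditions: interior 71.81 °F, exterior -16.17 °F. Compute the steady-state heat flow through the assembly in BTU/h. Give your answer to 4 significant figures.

2049 BTU/h

10.75 × 3.911 = 42.043
R_total = 42.043 + 1.143 = 43.186 ft²·°F·h/BTU
Q = A·ΔT/R = 1006 × (71.81 − (-16.17)) / 43.186 = 2049.4 BTU/h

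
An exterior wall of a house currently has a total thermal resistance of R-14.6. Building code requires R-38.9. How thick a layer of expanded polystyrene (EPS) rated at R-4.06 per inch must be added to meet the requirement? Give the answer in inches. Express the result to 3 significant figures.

5.99 in

ΔR = 38.9 − 14.6 = 24.3 ft²·°F·h/BTU
L = ΔR / (R/in) = 24.3/4.06 = 5.985 in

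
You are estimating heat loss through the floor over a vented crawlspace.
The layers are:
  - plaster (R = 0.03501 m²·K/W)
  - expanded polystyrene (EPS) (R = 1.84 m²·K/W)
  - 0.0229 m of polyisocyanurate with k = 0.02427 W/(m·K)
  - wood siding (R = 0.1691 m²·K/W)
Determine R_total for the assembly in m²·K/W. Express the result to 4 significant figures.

2.988 m²·K/W

0.0229/0.02427 = 0.94355
R_total = 0.03501 + 1.84 + 0.94355 + 0.1691 = 2.9877 m²·K/W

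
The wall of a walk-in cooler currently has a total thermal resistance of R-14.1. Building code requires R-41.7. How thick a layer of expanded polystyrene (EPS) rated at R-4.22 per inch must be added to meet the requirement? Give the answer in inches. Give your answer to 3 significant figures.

ΔR = 41.7 − 14.1 = 27.6 ft²·°F·h/BTU
L = ΔR / (R/in) = 27.6/4.22 = 6.54 in

6.54 in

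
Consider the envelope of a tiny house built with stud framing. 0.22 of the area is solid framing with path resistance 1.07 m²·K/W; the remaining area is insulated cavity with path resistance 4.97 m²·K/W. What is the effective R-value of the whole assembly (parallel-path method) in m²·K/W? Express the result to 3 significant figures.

U_eff = 0.78/4.97 + 0.22/1.07 = 0.1569 + 0.2056 = 0.3625
R_eff = 1/U_eff = 2.758 m²·K/W

2.76 m²·K/W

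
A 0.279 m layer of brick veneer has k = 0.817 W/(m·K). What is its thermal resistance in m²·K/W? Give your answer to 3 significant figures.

0.341 m²·K/W

R = L/k = 0.279/0.817 = 0.3415 m²·K/W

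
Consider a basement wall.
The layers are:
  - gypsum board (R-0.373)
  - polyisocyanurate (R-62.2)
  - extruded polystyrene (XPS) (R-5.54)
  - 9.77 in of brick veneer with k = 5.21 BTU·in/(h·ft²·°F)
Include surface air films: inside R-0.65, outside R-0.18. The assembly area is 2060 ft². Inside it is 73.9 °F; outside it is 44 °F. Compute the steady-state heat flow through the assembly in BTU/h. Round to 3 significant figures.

9.77/5.21 = 1.875
R_total = 0.65 + 0.373 + 62.2 + 5.54 + 1.875 + 0.18 = 70.82 ft²·°F·h/BTU
Q = A·ΔT/R = 2060 × (73.9 − 44) / 70.82 = 869.7 BTU/h

870 BTU/h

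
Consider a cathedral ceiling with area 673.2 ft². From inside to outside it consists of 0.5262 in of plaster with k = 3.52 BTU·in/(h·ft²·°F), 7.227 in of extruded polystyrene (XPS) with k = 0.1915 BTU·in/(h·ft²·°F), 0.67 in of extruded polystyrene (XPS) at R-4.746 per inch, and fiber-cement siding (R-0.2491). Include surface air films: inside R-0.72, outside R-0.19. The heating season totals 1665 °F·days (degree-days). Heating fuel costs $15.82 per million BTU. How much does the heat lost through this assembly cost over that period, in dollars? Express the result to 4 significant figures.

0.5262/3.52 = 0.14949
7.227/0.1915 = 37.739
0.67 × 4.746 = 3.1798
R_total = 0.72 + 0.14949 + 37.739 + 3.1798 + 0.2491 + 0.19 = 42.227 ft²·°F·h/BTU
E = A × HDD × 24 / R = 673.2 × 1665 × 24 / 42.227 = 637050 BTU
Cost = 637050/10⁶ × 15.82 = $10.078

10.08 dollars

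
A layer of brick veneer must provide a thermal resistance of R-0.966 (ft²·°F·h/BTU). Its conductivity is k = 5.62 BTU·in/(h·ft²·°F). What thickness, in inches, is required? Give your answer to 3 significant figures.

L = R × k = 0.966 × 5.62 = 5.429 in

5.43 in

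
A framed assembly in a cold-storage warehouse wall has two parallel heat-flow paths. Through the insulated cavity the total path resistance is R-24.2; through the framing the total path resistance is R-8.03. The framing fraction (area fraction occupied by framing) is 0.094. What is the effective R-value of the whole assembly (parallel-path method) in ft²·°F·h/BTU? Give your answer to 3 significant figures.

U_eff = 0.906/24.2 + 0.094/8.03 = 0.03744 + 0.01171 = 0.04914
R_eff = 1/U_eff = 20.35 ft²·°F·h/BTU

20.3 ft²·°F·h/BTU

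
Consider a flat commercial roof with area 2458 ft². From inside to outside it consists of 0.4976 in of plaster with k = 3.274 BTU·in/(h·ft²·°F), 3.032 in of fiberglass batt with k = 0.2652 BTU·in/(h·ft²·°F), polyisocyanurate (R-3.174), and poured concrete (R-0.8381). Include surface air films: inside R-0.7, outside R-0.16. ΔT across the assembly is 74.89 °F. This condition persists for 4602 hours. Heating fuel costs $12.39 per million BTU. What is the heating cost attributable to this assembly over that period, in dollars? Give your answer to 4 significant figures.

0.4976/3.274 = 0.15199
3.032/0.2652 = 11.433
R_total = 0.7 + 0.15199 + 11.433 + 3.174 + 0.8381 + 0.16 = 16.457 ft²·°F·h/BTU
Q = 2458 × 74.89 / 16.457 = 11186 BTU/h
E = 11186 × 4602 = 51476000 BTU
Cost = 51476000/10⁶ × 12.39 = $637.78

637.8 dollars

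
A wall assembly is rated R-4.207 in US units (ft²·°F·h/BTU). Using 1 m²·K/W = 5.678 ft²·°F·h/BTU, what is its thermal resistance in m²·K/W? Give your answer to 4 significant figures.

R_SI = 4.207/5.678 = 0.74093

0.7409 m²·K/W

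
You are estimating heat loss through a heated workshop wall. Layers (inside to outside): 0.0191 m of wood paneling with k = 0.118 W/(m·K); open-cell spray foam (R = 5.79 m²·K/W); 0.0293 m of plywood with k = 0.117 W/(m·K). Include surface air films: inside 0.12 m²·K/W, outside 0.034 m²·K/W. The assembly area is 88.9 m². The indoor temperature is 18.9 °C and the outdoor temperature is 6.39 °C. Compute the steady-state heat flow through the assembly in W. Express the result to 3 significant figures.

175 W

0.0191/0.118 = 0.1619
0.0293/0.117 = 0.2504
R_total = 0.12 + 0.1619 + 5.79 + 0.2504 + 0.034 = 6.356 m²·K/W
Q = A·ΔT/R = 88.9 × (18.9 − 6.39) / 6.356 = 175 W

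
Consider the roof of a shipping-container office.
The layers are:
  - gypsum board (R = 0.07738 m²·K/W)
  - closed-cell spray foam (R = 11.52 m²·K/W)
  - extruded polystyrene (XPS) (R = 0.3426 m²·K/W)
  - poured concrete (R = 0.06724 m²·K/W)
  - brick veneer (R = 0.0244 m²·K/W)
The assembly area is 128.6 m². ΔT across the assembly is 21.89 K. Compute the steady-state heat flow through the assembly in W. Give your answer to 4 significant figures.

R_total = 0.07738 + 11.52 + 0.3426 + 0.06724 + 0.0244 = 12.032 m²·K/W
Q = A·ΔT/R = 128.6 × 21.89 / 12.032 = 233.97 W

234.0 W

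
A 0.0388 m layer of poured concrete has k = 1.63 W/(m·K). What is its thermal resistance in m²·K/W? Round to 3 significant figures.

R = L/k = 0.0388/1.63 = 0.0238 m²·K/W

0.0238 m²·K/W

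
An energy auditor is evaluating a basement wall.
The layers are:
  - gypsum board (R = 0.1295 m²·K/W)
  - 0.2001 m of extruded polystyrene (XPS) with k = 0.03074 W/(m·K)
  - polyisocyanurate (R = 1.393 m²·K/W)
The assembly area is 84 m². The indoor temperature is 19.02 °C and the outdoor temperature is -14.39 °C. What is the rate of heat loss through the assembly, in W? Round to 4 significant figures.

349.4 W

0.2001/0.03074 = 6.5094
R_total = 0.1295 + 6.5094 + 1.393 = 8.0319 m²·K/W
Q = A·ΔT/R = 84 × (19.02 − (-14.39)) / 8.0319 = 349.41 W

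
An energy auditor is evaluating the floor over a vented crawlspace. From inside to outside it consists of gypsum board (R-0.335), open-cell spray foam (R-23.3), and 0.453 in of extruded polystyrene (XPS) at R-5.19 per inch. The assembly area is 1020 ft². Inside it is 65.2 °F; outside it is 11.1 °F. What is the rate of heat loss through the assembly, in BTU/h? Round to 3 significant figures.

2120 BTU/h

0.453 × 5.19 = 2.351
R_total = 0.335 + 23.3 + 2.351 = 25.99 ft²·°F·h/BTU
Q = A·ΔT/R = 1020 × (65.2 − 11.1) / 25.99 = 2124 BTU/h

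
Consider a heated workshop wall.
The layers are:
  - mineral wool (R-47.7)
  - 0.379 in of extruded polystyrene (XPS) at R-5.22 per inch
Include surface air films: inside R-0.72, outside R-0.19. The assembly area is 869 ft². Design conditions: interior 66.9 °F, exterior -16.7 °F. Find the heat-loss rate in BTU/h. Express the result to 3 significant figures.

1440 BTU/h

0.379 × 5.22 = 1.978
R_total = 0.72 + 47.7 + 1.978 + 0.19 = 50.59 ft²·°F·h/BTU
Q = A·ΔT/R = 869 × (66.9 − (-16.7)) / 50.59 = 1436 BTU/h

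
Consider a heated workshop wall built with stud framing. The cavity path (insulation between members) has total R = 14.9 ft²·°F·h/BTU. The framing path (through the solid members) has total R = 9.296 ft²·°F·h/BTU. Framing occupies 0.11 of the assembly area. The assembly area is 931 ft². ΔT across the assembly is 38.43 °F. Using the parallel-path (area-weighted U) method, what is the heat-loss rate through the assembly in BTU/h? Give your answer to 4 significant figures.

U_eff = 0.89/14.9 + 0.11/9.296 = 0.059732 + 0.011833 = 0.071565
R_eff = 1/U_eff = 13.973 ft²·°F·h/BTU
Q = 931 × 38.43 / 13.973 = 2560.5 BTU/h

2560 BTU/h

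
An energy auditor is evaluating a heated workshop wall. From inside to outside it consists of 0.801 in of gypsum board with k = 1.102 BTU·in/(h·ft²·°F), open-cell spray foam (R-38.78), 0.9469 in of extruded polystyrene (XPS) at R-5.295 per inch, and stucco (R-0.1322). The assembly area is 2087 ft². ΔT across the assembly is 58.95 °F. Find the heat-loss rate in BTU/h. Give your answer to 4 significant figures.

0.801/1.102 = 0.72686
0.9469 × 5.295 = 5.0138
R_total = 0.72686 + 38.78 + 5.0138 + 0.1322 = 44.653 ft²·°F·h/BTU
Q = A·ΔT/R = 2087 × 58.95 / 44.653 = 2755.2 BTU/h

2755 BTU/h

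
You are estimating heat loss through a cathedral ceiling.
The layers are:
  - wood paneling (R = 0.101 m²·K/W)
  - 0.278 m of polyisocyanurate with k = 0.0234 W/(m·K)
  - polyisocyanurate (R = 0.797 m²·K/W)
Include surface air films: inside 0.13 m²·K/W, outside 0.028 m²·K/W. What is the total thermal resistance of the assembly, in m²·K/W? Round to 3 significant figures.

0.278/0.0234 = 11.88
R_total = 0.13 + 0.101 + 11.88 + 0.797 + 0.028 = 12.94 m²·K/W

12.9 m²·K/W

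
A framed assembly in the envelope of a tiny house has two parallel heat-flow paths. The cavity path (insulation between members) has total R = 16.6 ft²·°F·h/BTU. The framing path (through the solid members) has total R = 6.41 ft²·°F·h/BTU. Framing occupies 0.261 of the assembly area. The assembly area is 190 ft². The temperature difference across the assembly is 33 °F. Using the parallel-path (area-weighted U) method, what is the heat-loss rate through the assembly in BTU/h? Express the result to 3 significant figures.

U_eff = 0.739/16.6 + 0.261/6.41 = 0.04452 + 0.04072 = 0.08524
R_eff = 1/U_eff = 11.73 ft²·°F·h/BTU
Q = 190 × 33 / 11.73 = 534.4 BTU/h

534 BTU/h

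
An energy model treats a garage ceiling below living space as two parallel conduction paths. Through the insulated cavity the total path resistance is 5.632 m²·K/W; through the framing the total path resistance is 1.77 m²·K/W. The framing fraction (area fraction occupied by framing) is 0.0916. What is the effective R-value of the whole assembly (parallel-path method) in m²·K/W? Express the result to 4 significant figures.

U_eff = 0.9084/5.632 + 0.0916/1.77 = 0.16129 + 0.051751 = 0.21304
R_eff = 1/U_eff = 4.6939 m²·K/W

4.694 m²·K/W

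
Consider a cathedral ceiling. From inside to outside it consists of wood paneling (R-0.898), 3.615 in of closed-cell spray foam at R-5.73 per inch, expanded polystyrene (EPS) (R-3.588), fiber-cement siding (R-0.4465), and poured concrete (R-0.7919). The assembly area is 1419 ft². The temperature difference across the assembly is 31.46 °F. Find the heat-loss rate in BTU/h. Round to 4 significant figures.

3.615 × 5.73 = 20.714
R_total = 0.898 + 20.714 + 3.588 + 0.4465 + 0.7919 = 26.438 ft²·°F·h/BTU
Q = A·ΔT/R = 1419 × 31.46 / 26.438 = 1688.5 BTU/h

1689 BTU/h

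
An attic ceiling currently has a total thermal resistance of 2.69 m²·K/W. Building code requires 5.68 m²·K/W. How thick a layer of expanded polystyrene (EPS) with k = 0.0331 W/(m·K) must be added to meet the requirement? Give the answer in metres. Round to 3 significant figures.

ΔR = 5.68 − 2.69 = 2.99 m²·K/W
L = ΔR × k = 2.99 × 0.0331 = 0.09897 m

0.0990 m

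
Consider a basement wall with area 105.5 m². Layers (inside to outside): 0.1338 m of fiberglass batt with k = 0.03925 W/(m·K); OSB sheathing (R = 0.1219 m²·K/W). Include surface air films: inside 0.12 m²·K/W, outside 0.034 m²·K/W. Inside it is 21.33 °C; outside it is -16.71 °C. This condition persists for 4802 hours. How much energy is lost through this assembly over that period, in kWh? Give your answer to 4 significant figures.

5230 kWh

0.1338/0.03925 = 3.4089
R_total = 0.12 + 3.4089 + 0.1219 + 0.034 = 3.6848 m²·K/W
Q = 105.5 × (21.33 − (-16.71)) / 3.6848 = 1089.1 W
E = 1089.1 W × 4802 h / 1000 = 5230 kWh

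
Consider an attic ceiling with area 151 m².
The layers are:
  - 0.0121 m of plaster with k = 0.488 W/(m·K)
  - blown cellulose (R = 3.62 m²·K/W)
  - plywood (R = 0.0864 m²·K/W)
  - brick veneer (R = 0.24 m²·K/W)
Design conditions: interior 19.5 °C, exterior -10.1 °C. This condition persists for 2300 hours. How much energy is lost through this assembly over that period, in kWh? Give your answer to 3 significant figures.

0.0121/0.488 = 0.0248
R_total = 0.0248 + 3.62 + 0.0864 + 0.24 = 3.971 m²·K/W
Q = 151 × (19.5 − (-10.1)) / 3.971 = 1126 W
E = 1126 W × 2300 h / 1000 = 2589 kWh

2590 kWh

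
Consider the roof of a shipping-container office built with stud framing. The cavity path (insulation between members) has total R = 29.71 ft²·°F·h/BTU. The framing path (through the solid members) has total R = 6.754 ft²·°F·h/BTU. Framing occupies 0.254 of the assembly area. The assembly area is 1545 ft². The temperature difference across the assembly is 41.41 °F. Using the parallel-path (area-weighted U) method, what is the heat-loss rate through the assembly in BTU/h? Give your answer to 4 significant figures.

4013 BTU/h

U_eff = 0.746/29.71 + 0.254/6.754 = 0.025109 + 0.037607 = 0.062717
R_eff = 1/U_eff = 15.945 ft²·°F·h/BTU
Q = 1545 × 41.41 / 15.945 = 4012.5 BTU/h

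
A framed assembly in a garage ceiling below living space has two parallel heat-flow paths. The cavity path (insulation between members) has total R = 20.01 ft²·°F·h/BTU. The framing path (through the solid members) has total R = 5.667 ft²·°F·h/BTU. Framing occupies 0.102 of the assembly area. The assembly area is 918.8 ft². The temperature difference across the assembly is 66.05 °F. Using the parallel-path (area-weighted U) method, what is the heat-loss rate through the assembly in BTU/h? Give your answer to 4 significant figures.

U_eff = 0.898/20.01 + 0.102/5.667 = 0.044878 + 0.017999 = 0.062877
R_eff = 1/U_eff = 15.904 ft²·°F·h/BTU
Q = 918.8 × 66.05 / 15.904 = 3815.8 BTU/h

3816 BTU/h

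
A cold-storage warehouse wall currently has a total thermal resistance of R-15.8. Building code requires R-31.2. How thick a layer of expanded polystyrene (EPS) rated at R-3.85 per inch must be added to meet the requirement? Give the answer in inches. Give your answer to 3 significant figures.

4.00 in

ΔR = 31.2 − 15.8 = 15.4 ft²·°F·h/BTU
L = ΔR / (R/in) = 15.4/3.85 = 4 in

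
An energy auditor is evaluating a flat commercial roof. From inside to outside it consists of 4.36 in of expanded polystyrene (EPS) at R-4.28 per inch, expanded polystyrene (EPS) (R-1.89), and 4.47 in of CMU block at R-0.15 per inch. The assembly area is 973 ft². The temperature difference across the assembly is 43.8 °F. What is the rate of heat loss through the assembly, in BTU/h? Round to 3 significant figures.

2010 BTU/h

4.36 × 4.28 = 18.66
4.47 × 0.15 = 0.6705
R_total = 18.66 + 1.89 + 0.6705 = 21.22 ft²·°F·h/BTU
Q = A·ΔT/R = 973 × 43.8 / 21.22 = 2008 BTU/h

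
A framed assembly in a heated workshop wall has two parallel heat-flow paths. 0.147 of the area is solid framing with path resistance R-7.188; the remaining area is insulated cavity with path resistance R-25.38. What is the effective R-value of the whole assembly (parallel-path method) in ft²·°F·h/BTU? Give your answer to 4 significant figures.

18.50 ft²·°F·h/BTU

U_eff = 0.853/25.38 + 0.147/7.188 = 0.033609 + 0.020451 = 0.05406
R_eff = 1/U_eff = 18.498 ft²·°F·h/BTU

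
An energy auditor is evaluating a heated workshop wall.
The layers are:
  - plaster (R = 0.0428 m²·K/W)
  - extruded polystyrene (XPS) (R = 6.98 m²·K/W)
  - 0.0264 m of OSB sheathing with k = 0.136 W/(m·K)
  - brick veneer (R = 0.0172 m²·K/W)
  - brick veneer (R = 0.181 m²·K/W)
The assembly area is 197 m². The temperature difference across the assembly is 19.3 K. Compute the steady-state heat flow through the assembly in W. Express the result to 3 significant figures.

513 W

0.0264/0.136 = 0.1941
R_total = 0.0428 + 6.98 + 0.1941 + 0.0172 + 0.181 = 7.415 m²·K/W
Q = A·ΔT/R = 197 × 19.3 / 7.415 = 512.7 W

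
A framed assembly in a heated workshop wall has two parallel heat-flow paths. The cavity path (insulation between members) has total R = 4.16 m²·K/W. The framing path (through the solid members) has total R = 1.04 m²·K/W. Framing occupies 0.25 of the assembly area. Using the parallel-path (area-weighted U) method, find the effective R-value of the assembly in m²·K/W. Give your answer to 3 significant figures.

2.38 m²·K/W

U_eff = 0.75/4.16 + 0.25/1.04 = 0.1803 + 0.2404 = 0.4207
R_eff = 1/U_eff = 2.377 m²·K/W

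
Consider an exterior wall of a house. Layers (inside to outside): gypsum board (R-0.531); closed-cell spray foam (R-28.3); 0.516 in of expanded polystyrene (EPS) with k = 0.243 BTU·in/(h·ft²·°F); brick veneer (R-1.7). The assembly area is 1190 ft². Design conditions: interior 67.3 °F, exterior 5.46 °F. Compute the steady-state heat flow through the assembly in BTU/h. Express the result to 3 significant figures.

0.516/0.243 = 2.123
R_total = 0.531 + 28.3 + 2.123 + 1.7 = 32.65 ft²·°F·h/BTU
Q = A·ΔT/R = 1190 × (67.3 − 5.46) / 32.65 = 2254 BTU/h

2250 BTU/h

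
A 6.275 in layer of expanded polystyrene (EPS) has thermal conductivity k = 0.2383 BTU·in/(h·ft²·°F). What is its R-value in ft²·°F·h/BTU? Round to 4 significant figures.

26.33 ft²·°F·h/BTU

R = L/k = 6.275/0.2383 = 26.332 ft²·°F·h/BTU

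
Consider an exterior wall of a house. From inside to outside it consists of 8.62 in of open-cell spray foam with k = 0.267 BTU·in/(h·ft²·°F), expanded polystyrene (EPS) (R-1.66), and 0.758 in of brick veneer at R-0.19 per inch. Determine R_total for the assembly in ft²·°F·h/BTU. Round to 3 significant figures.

8.62/0.267 = 32.28
0.758 × 0.19 = 0.144
R_total = 32.28 + 1.66 + 0.144 = 34.09 ft²·°F·h/BTU

34.1 ft²·°F·h/BTU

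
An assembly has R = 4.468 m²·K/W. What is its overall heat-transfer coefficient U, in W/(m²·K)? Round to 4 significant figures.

U = 1/R = 1/4.468 = 0.22381

0.2238 W/(m²·K)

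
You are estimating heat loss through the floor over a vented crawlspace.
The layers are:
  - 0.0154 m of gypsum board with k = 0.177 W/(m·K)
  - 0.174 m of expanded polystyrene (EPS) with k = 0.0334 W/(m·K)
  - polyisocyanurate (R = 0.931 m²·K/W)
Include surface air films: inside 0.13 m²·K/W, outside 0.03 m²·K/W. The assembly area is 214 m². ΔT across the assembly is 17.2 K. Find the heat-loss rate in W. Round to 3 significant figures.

576 W

0.0154/0.177 = 0.08701
0.174/0.0334 = 5.21
R_total = 0.13 + 0.08701 + 5.21 + 0.931 + 0.03 = 6.388 m²·K/W
Q = A·ΔT/R = 214 × 17.2 / 6.388 = 576.2 W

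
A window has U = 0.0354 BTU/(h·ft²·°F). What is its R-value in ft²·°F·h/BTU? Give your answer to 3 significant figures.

R = 1/U = 1/0.0354 = 28.25

28.2 ft²·°F·h/BTU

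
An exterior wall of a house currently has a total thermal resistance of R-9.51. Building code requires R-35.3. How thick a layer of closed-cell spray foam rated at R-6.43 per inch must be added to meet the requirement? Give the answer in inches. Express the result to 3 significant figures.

4.01 in

ΔR = 35.3 − 9.51 = 25.79 ft²·°F·h/BTU
L = ΔR / (R/in) = 25.79/6.43 = 4.011 in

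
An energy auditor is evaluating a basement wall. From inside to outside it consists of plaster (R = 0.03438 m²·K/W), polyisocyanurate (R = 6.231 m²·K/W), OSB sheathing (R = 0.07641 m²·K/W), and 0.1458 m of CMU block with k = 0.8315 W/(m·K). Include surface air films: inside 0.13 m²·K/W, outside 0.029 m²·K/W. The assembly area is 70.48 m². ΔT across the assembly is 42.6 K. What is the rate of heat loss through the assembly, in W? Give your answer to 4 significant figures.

0.1458/0.8315 = 0.17535
R_total = 0.13 + 0.03438 + 6.231 + 0.07641 + 0.17535 + 0.029 = 6.6761 m²·K/W
Q = A·ΔT/R = 70.48 × 42.6 / 6.6761 = 449.73 W

449.7 W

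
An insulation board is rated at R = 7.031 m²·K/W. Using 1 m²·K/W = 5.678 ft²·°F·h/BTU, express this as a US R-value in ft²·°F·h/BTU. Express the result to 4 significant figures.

39.92 ft²·°F·h/BTU

R_US = 7.031 × 5.678 = 39.922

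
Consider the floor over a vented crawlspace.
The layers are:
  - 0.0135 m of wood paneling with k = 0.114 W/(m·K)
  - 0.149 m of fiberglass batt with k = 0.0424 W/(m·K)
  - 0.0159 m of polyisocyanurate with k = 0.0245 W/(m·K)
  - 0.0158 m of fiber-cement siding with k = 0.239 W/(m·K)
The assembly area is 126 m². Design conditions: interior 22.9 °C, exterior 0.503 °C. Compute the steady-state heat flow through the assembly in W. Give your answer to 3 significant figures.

649 W

0.0135/0.114 = 0.1184
0.149/0.0424 = 3.514
0.0159/0.0245 = 0.649
0.0158/0.239 = 0.06611
R_total = 0.1184 + 3.514 + 0.649 + 0.06611 = 4.348 m²·K/W
Q = A·ΔT/R = 126 × (22.9 − 0.503) / 4.348 = 649.1 W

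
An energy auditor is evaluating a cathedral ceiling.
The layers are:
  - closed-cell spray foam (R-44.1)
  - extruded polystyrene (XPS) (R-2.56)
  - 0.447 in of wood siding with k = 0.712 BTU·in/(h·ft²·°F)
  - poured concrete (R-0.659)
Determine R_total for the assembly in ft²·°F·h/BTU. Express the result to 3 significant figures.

47.9 ft²·°F·h/BTU

0.447/0.712 = 0.6278
R_total = 44.1 + 2.56 + 0.6278 + 0.659 = 47.95 ft²·°F·h/BTU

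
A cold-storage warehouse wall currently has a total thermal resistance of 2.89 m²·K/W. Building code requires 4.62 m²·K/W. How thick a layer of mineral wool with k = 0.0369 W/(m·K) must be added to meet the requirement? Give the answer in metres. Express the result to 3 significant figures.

0.0638 m

ΔR = 4.62 − 2.89 = 1.73 m²·K/W
L = ΔR × k = 1.73 × 0.0369 = 0.06384 m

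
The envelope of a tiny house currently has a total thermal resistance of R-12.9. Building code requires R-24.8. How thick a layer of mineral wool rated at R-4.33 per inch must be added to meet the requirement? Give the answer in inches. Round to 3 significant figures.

ΔR = 24.8 − 12.9 = 11.9 ft²·°F·h/BTU
L = ΔR / (R/in) = 11.9/4.33 = 2.748 in

2.75 in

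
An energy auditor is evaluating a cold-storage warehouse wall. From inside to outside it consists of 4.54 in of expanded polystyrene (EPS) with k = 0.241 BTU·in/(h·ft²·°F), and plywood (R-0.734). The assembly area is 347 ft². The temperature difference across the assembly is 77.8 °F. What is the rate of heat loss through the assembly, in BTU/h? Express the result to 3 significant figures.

1380 BTU/h

4.54/0.241 = 18.84
R_total = 18.84 + 0.734 = 19.57 ft²·°F·h/BTU
Q = A·ΔT/R = 347 × 77.8 / 19.57 = 1379 BTU/h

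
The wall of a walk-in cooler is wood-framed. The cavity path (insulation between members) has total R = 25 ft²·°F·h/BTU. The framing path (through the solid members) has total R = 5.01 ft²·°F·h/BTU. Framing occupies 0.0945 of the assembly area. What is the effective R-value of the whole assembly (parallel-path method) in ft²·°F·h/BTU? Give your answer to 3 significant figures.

U_eff = 0.9055/25 + 0.0945/5.01 = 0.03622 + 0.01886 = 0.05508
R_eff = 1/U_eff = 18.15 ft²·°F·h/BTU

18.2 ft²·°F·h/BTU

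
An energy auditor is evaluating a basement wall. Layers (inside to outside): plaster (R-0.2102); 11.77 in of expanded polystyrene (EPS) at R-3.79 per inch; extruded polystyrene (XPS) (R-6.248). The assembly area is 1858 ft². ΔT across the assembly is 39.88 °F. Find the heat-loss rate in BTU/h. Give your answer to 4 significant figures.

1451 BTU/h

11.77 × 3.79 = 44.608
R_total = 0.2102 + 44.608 + 6.248 = 51.066 ft²·°F·h/BTU
Q = A·ΔT/R = 1858 × 39.88 / 51.066 = 1451 BTU/h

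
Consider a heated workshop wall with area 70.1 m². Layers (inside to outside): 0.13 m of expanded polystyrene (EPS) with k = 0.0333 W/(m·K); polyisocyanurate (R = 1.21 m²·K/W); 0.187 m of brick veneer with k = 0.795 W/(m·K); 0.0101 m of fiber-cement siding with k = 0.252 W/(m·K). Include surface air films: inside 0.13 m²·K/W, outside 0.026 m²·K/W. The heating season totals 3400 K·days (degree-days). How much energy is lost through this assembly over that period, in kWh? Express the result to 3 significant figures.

1030 kWh

0.13/0.0333 = 3.904
0.187/0.795 = 0.2352
0.0101/0.252 = 0.04008
R_total = 0.13 + 3.904 + 1.21 + 0.2352 + 0.04008 + 0.026 = 5.545 m²·K/W
E = A × HDD × 24 / R / 1000 = 70.1 × 3400 × 24 / 5.545 / 1000 = 1032 kWh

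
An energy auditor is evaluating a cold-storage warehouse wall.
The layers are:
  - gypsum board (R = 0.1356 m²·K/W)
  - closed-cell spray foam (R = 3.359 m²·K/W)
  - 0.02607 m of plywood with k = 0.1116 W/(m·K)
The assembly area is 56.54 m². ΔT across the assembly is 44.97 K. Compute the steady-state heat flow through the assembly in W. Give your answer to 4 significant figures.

682.0 W

0.02607/0.1116 = 0.2336
R_total = 0.1356 + 3.359 + 0.2336 = 3.7282 m²·K/W
Q = A·ΔT/R = 56.54 × 44.97 / 3.7282 = 681.99 W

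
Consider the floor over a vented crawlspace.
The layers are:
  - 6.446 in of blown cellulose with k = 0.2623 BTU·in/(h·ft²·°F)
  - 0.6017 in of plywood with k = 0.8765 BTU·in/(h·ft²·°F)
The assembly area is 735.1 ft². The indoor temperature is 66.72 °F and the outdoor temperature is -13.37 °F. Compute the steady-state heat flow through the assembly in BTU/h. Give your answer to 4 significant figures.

6.446/0.2623 = 24.575
0.6017/0.8765 = 0.68648
R_total = 24.575 + 0.68648 = 25.261 ft²·°F·h/BTU
Q = A·ΔT/R = 735.1 × (66.72 − (-13.37)) / 25.261 = 2330.6 BTU/h

2331 BTU/h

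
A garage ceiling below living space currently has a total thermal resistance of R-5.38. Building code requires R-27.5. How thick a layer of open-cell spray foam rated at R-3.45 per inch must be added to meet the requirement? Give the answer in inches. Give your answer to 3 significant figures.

6.41 in

ΔR = 27.5 − 5.38 = 22.12 ft²·°F·h/BTU
L = ΔR / (R/in) = 22.12/3.45 = 6.412 in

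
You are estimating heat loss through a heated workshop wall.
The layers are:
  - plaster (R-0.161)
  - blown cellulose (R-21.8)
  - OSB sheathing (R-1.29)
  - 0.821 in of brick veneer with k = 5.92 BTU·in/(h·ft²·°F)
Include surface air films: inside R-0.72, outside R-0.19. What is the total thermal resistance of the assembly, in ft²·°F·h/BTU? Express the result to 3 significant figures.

24.3 ft²·°F·h/BTU

0.821/5.92 = 0.1387
R_total = 0.72 + 0.161 + 21.8 + 1.29 + 0.1387 + 0.19 = 24.3 ft²·°F·h/BTU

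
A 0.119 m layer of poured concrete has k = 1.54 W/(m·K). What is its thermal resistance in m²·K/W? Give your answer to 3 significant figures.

0.0773 m²·K/W

R = L/k = 0.119/1.54 = 0.07727 m²·K/W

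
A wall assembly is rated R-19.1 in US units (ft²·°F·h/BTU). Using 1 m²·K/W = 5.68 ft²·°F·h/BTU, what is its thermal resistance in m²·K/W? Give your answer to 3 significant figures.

R_SI = 19.1/5.68 = 3.363

3.36 m²·K/W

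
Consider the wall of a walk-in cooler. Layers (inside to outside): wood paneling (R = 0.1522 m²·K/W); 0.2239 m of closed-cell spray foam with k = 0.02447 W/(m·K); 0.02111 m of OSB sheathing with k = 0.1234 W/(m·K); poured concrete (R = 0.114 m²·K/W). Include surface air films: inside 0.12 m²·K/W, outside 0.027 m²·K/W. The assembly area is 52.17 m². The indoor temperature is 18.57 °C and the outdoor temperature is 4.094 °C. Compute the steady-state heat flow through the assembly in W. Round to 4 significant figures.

0.2239/0.02447 = 9.15
0.02111/0.1234 = 0.17107
R_total = 0.12 + 0.1522 + 9.15 + 0.17107 + 0.114 + 0.027 = 9.7342 m²·K/W
Q = A·ΔT/R = 52.17 × (18.57 − 4.094) / 9.7342 = 77.583 W

77.58 W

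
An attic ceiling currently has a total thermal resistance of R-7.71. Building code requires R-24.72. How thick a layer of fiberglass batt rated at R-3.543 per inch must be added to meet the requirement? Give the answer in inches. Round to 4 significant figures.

ΔR = 24.72 − 7.71 = 17.01 ft²·°F·h/BTU
L = ΔR / (R/in) = 17.01/3.543 = 4.801 in

4.801 in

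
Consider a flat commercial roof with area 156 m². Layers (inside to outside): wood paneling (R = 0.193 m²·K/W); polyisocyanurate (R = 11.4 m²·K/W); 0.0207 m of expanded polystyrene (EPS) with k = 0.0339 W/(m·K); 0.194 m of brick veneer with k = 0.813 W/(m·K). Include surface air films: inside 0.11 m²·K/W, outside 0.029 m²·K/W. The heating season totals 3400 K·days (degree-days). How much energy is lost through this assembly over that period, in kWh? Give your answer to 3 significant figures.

0.0207/0.0339 = 0.6106
0.194/0.813 = 0.2386
R_total = 0.11 + 0.193 + 11.4 + 0.6106 + 0.2386 + 0.029 = 12.58 m²·K/W
E = A × HDD × 24 / R / 1000 = 156 × 3400 × 24 / 12.58 / 1000 = 1012 kWh

1010 kWh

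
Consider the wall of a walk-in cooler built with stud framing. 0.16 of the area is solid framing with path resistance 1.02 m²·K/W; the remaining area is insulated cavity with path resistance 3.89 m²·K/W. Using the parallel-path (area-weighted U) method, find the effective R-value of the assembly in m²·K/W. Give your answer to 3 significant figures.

2.68 m²·K/W

U_eff = 0.84/3.89 + 0.16/1.02 = 0.2159 + 0.1569 = 0.3728
R_eff = 1/U_eff = 2.682 m²·K/W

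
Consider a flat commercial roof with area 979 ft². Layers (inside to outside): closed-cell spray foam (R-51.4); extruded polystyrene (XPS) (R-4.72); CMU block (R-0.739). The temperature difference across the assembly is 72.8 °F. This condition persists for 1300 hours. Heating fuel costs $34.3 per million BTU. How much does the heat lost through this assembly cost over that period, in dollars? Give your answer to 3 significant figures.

R_total = 51.4 + 4.72 + 0.739 = 56.86 ft²·°F·h/BTU
Q = 979 × 72.8 / 56.86 = 1253 BTU/h
E = 1253 × 1300 = 1630000 BTU
Cost = 1630000/10⁶ × 34.3 = $55.89

55.9 dollars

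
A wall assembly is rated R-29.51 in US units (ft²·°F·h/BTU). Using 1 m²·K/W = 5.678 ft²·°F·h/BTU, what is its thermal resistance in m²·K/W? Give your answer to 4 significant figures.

5.197 m²·K/W

R_SI = 29.51/5.678 = 5.1973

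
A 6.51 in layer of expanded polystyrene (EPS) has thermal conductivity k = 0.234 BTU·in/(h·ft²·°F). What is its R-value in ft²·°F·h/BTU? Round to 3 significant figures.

R = L/k = 6.51/0.234 = 27.82 ft²·°F·h/BTU

27.8 ft²·°F·h/BTU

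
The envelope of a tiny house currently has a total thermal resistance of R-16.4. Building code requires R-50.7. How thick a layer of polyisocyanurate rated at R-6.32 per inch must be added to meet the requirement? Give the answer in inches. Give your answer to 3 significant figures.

ΔR = 50.7 − 16.4 = 34.3 ft²·°F·h/BTU
L = ΔR / (R/in) = 34.3/6.32 = 5.427 in

5.43 in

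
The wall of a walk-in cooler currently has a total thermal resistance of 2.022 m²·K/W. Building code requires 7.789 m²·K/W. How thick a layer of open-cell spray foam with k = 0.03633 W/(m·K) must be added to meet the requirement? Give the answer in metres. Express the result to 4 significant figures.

ΔR = 7.789 − 2.022 = 5.767 m²·K/W
L = ΔR × k = 5.767 × 0.03633 = 0.20952 m

0.2095 m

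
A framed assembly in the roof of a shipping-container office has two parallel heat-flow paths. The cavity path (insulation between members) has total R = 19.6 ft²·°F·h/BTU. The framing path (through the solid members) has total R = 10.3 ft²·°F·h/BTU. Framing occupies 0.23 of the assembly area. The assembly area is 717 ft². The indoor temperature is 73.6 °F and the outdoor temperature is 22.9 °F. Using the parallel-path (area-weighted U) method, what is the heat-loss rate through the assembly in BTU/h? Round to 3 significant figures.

U_eff = 0.77/19.6 + 0.23/10.3 = 0.03929 + 0.02233 = 0.06162
R_eff = 1/U_eff = 16.23 ft²·°F·h/BTU
Q = 717 × (73.6 − 22.9) / 16.23 = 2240 BTU/h

2240 BTU/h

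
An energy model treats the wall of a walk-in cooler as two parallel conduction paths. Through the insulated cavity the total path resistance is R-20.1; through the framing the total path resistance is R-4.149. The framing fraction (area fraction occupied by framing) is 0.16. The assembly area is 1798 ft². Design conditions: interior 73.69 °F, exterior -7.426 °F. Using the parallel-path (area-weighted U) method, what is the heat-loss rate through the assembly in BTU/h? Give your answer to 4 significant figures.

11720 BTU/h

U_eff = 0.84/20.1 + 0.16/4.149 = 0.041791 + 0.038564 = 0.080355
R_eff = 1/U_eff = 12.445 ft²·°F·h/BTU
Q = 1798 × (73.69 − (-7.426)) / 12.445 = 11719 BTU/h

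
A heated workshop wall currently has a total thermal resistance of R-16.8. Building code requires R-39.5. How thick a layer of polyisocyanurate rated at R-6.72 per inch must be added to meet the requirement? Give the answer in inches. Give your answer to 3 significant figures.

3.38 in

ΔR = 39.5 − 16.8 = 22.7 ft²·°F·h/BTU
L = ΔR / (R/in) = 22.7/6.72 = 3.378 in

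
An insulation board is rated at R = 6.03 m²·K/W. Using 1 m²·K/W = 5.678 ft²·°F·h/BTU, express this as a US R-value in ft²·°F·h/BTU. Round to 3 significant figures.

34.2 ft²·°F·h/BTU

R_US = 6.03 × 5.678 = 34.24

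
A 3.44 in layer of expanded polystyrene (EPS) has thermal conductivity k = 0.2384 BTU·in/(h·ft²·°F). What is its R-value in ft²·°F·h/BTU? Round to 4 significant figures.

R = L/k = 3.44/0.2384 = 14.43 ft²·°F·h/BTU

14.43 ft²·°F·h/BTU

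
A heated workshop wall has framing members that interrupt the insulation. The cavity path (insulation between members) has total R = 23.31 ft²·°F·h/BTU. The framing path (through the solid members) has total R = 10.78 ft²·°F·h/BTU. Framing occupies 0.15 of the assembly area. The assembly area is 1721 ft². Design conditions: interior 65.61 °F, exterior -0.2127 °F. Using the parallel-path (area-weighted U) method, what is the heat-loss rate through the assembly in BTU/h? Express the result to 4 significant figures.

5707 BTU/h

U_eff = 0.85/23.31 + 0.15/10.78 = 0.036465 + 0.013915 = 0.05038
R_eff = 1/U_eff = 19.849 ft²·°F·h/BTU
Q = 1721 × (65.61 − (-0.2127)) / 19.849 = 5707.1 BTU/h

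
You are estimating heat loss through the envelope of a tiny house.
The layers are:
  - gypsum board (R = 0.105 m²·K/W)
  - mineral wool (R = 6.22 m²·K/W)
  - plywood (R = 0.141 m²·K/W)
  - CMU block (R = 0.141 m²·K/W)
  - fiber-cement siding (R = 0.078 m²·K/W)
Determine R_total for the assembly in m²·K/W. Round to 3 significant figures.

6.68 m²·K/W

R_total = 0.105 + 6.22 + 0.141 + 0.141 + 0.078 = 6.685 m²·K/W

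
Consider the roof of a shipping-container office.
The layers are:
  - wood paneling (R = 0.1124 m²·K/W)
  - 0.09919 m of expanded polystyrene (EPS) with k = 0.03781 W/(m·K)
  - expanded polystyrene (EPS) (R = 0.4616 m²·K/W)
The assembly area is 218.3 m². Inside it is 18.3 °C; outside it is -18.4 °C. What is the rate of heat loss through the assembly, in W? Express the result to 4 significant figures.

0.09919/0.03781 = 2.6234
R_total = 0.1124 + 2.6234 + 0.4616 = 3.1974 m²·K/W
Q = A·ΔT/R = 218.3 × (18.3 − (-18.4)) / 3.1974 = 2505.7 W

2506 W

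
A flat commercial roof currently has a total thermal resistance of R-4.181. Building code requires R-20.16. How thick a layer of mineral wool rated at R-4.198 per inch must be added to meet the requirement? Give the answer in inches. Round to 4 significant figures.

ΔR = 20.16 − 4.181 = 15.979 ft²·°F·h/BTU
L = ΔR / (R/in) = 15.979/4.198 = 3.8063 in

3.806 in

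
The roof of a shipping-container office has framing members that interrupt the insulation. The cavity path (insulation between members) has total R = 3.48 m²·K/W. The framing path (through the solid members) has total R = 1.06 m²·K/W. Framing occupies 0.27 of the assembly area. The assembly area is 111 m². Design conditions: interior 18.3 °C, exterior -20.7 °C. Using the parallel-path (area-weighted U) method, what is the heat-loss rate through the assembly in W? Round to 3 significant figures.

2010 W

U_eff = 0.73/3.48 + 0.27/1.06 = 0.2098 + 0.2547 = 0.4645
R_eff = 1/U_eff = 2.153 m²·K/W
Q = 111 × (18.3 − (-20.7)) / 2.153 = 2011 W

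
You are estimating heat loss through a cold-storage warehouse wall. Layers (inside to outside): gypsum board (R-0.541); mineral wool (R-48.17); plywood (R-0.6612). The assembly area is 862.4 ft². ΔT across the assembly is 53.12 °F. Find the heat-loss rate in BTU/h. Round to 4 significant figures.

927.9 BTU/h

R_total = 0.541 + 48.17 + 0.6612 = 49.372 ft²·°F·h/BTU
Q = A·ΔT/R = 862.4 × 53.12 / 49.372 = 927.86 BTU/h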